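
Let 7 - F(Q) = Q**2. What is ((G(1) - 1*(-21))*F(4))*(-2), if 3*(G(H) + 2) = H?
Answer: 348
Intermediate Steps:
G(H) = -2 + H/3
F(Q) = 7 - Q**2
((G(1) - 1*(-21))*F(4))*(-2) = (((-2 + (1/3)*1) - 1*(-21))*(7 - 1*4**2))*(-2) = (((-2 + 1/3) + 21)*(7 - 1*16))*(-2) = ((-5/3 + 21)*(7 - 16))*(-2) = ((58/3)*(-9))*(-2) = -174*(-2) = 348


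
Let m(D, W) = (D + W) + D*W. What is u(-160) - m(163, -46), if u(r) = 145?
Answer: 7526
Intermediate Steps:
m(D, W) = D + W + D*W
u(-160) - m(163, -46) = 145 - (163 - 46 + 163*(-46)) = 145 - (163 - 46 - 7498) = 145 - 1*(-7381) = 145 + 7381 = 7526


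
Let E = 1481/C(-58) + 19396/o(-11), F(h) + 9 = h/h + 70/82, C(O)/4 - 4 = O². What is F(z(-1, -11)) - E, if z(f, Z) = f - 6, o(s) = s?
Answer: 10669331205/6075872 ≈ 1756.0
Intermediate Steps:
z(f, Z) = -6 + f
C(O) = 16 + 4*O²
F(h) = -293/41 (F(h) = -9 + (h/h + 70/82) = -9 + (1 + 70*(1/82)) = -9 + (1 + 35/41) = -9 + 76/41 = -293/41)
E = -261286621/148192 (E = 1481/(16 + 4*(-58)²) + 19396/(-11) = 1481/(16 + 4*3364) + 19396*(-1/11) = 1481/(16 + 13456) - 19396/11 = 1481/13472 - 19396/11 = -261286621/148192 ≈ -1763.2)
F(z(-1, -11)) - E = -293/41 - 1*(-261286621/148192) = -293/41 + 261286621/148192 = 10669331205/6075872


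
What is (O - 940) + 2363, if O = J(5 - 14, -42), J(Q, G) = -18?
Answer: 1405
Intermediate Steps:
O = -18
(O - 940) + 2363 = (-18 - 940) + 2363 = -958 + 2363 = 1405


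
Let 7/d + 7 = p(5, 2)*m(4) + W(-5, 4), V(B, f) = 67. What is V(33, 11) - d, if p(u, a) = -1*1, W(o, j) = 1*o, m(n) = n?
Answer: 1079/16 ≈ 67.438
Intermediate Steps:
W(o, j) = o
p(u, a) = -1
d = -7/16 (d = 7/(-7 + (-1*4 - 5)) = 7/(-7 + (-4 - 5)) = 7/(-7 - 9) = 7/(-16) = 7*(-1/16) = -7/16 ≈ -0.43750)
V(33, 11) - d = 67 - 1*(-7/16) = 67 + 7/16 = 1079/16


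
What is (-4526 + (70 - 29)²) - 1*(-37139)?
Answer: 34294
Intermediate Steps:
(-4526 + (70 - 29)²) - 1*(-37139) = (-4526 + 41²) + 37139 = (-4526 + 1681) + 37139 = -2845 + 37139 = 34294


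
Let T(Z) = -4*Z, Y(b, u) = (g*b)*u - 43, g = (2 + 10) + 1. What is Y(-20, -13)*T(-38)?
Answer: 507224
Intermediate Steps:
g = 13 (g = 12 + 1 = 13)
Y(b, u) = -43 + 13*b*u (Y(b, u) = (13*b)*u - 43 = 13*b*u - 43 = -43 + 13*b*u)
Y(-20, -13)*T(-38) = (-43 + 13*(-20)*(-13))*(-4*(-38)) = (-43 + 3380)*152 = 3337*152 = 507224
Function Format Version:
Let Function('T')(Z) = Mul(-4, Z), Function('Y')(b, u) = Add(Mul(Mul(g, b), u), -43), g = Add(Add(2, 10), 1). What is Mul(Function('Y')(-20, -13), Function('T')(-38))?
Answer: 507224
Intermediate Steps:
g = 13 (g = Add(12, 1) = 13)
Function('Y')(b, u) = Add(-43, Mul(13, b, u)) (Function('Y')(b, u) = Add(Mul(Mul(13, b), u), -43) = Add(Mul(13, b, u), -43) = Add(-43, Mul(13, b, u)))
Mul(Function('Y')(-20, -13), Function('T')(-38)) = Mul(Add(-43, Mul(13, -20, -13)), Mul(-4, -38)) = Mul(Add(-43, 3380), 152) = Mul(3337, 152) = 507224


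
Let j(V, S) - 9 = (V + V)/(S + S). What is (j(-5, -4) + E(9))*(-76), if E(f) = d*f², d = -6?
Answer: 36157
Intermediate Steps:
E(f) = -6*f²
j(V, S) = 9 + V/S (j(V, S) = 9 + (V + V)/(S + S) = 9 + (2*V)/((2*S)) = 9 + (2*V)*(1/(2*S)) = 9 + V/S)
(j(-5, -4) + E(9))*(-76) = ((9 - 5/(-4)) - 6*9²)*(-76) = ((9 - 5*(-¼)) - 6*81)*(-76) = ((9 + 5/4) - 486)*(-76) = (41/4 - 486)*(-76) = -1903/4*(-76) = 36157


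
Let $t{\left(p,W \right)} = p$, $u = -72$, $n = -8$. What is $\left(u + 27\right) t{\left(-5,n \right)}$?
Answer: $225$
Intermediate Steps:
$\left(u + 27\right) t{\left(-5,n \right)} = \left(-72 + 27\right) \left(-5\right) = \left(-45\right) \left(-5\right) = 225$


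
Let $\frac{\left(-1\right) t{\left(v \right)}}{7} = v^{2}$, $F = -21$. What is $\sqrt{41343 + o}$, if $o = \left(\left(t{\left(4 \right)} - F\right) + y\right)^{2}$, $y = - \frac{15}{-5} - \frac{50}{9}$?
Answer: $\frac{\sqrt{4057747}}{9} \approx 223.82$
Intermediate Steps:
$t{\left(v \right)} = - 7 v^{2}$
$y = - \frac{23}{9}$ ($y = \left(-15\right) \left(- \frac{1}{5}\right) - \frac{50}{9} = 3 - \frac{50}{9} = - \frac{23}{9} \approx -2.5556$)
$o = \frac{708964}{81}$ ($o = \left(\left(- 7 \cdot 4^{2} - -21\right) - \frac{23}{9}\right)^{2} = \left(\left(\left(-7\right) 16 + 21\right) - \frac{23}{9}\right)^{2} = \left(\left(-112 + 21\right) - \frac{23}{9}\right)^{2} = \left(-91 - \frac{23}{9}\right)^{2} = \left(- \frac{842}{9}\right)^{2} = \frac{708964}{81} \approx 8752.6$)
$\sqrt{41343 + o} = \sqrt{41343 + \frac{708964}{81}} = \sqrt{\frac{4057747}{81}} = \frac{\sqrt{4057747}}{9}$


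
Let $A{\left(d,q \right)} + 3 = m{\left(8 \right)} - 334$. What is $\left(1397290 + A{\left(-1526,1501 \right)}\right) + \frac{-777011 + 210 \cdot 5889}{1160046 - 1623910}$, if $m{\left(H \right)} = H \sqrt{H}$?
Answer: $\frac{647995746713}{463864} + 16 \sqrt{2} \approx 1.397 \cdot 10^{6}$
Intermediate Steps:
$m{\left(H \right)} = H^{\frac{3}{2}}$
$A{\left(d,q \right)} = -337 + 16 \sqrt{2}$ ($A{\left(d,q \right)} = -3 - \left(334 - 8^{\frac{3}{2}}\right) = -3 - \left(334 - 16 \sqrt{2}\right) = -337 + 16 \sqrt{2}$)
$\left(1397290 + A{\left(-1526,1501 \right)}\right) + \frac{-777011 + 210 \cdot 5889}{1160046 - 1623910} = \left(1397290 - \left(337 - 16 \sqrt{2}\right)\right) + \frac{-777011 + 210 \cdot 5889}{1160046 - 1623910} = \left(1396953 + 16 \sqrt{2}\right) + \frac{-777011 + 1236690}{-463864} = \left(1396953 + 16 \sqrt{2}\right) + 459679 \left(- \frac{1}{463864}\right) = \left(1396953 + 16 \sqrt{2}\right) - \frac{459679}{463864} = \frac{647995746713}{463864} + 16 \sqrt{2}$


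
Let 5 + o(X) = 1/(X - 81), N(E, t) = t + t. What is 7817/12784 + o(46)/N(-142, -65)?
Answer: 18908667/29083600 ≈ 0.65015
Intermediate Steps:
N(E, t) = 2*t
o(X) = -5 + 1/(-81 + X) (o(X) = -5 + 1/(X - 81) = -5 + 1/(-81 + X))
7817/12784 + o(46)/N(-142, -65) = 7817/12784 + ((406 - 5*46)/(-81 + 46))/((2*(-65))) = 7817*(1/12784) + ((406 - 230)/(-35))/(-130) = 7817/12784 - 1/35*176*(-1/130) = 7817/12784 - 176/35*(-1/130) = 7817/12784 + 88/2275 = 18908667/29083600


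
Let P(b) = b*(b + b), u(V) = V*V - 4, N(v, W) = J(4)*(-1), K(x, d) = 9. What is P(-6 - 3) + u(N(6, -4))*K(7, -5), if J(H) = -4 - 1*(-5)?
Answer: 135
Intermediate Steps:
J(H) = 1 (J(H) = -4 + 5 = 1)
N(v, W) = -1 (N(v, W) = 1*(-1) = -1)
u(V) = -4 + V**2 (u(V) = V**2 - 4 = -4 + V**2)
P(b) = 2*b**2 (P(b) = b*(2*b) = 2*b**2)
P(-6 - 3) + u(N(6, -4))*K(7, -5) = 2*(-6 - 3)**2 + (-4 + (-1)**2)*9 = 2*(-9)**2 + (-4 + 1)*9 = 2*81 - 3*9 = 162 - 27 = 135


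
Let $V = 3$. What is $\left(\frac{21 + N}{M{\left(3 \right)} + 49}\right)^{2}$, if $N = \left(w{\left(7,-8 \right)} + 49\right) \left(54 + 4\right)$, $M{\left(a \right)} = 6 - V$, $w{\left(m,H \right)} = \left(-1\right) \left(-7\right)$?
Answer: $\frac{10686361}{2704} \approx 3952.1$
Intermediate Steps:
$w{\left(m,H \right)} = 7$
$M{\left(a \right)} = 3$ ($M{\left(a \right)} = 6 - 3 = 3$)
$N = 3248$ ($N = \left(7 + 49\right) \left(54 + 4\right) = 56 \cdot 58 = 3248$)
$\left(\frac{21 + N}{M{\left(3 \right)} + 49}\right)^{2} = \left(\frac{21 + 3248}{3 + 49}\right)^{2} = \left(\frac{3269}{52}\right)^{2} = \frac{10686361}{2704}$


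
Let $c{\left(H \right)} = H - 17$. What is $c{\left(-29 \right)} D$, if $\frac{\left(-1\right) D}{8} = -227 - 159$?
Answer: $-142048$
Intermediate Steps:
$c{\left(H \right)} = -17 + H$ ($c{\left(H \right)} = H - 17 = -17 + H$)
$D = 3088$ ($D = - 8 \left(-227 - 159\right) = \left(-8\right) \left(-386\right) = 3088$)
$c{\left(-29 \right)} D = \left(-17 - 29\right) 3088 = \left(-46\right) 3088 = -142048$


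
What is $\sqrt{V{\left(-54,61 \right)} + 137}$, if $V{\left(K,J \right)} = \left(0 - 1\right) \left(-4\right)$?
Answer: $\sqrt{141} \approx 11.874$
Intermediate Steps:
$V{\left(K,J \right)} = 4$ ($V{\left(K,J \right)} = \left(-1\right) \left(-4\right) = 4$)
$\sqrt{V{\left(-54,61 \right)} + 137} = \sqrt{4 + 137} = \sqrt{141}$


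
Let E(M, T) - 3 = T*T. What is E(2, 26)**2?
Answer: 461041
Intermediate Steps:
E(M, T) = 3 + T**2 (E(M, T) = 3 + T*T = 3 + T**2)
E(2, 26)**2 = (3 + 26**2)**2 = (3 + 676)**2 = 679**2 = 461041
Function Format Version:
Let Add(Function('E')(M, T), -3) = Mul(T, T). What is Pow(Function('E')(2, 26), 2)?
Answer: 461041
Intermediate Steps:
Function('E')(M, T) = Add(3, Pow(T, 2)) (Function('E')(M, T) = Add(3, Mul(T, T)) = Add(3, Pow(T, 2)))
Pow(Function('E')(2, 26), 2) = Pow(Add(3, Pow(26, 2)), 2) = Pow(Add(3, 676), 2) = Pow(679, 2) = 461041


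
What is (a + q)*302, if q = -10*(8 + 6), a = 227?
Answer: 26274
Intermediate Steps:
q = -140 (q = -10*14 = -140)
(a + q)*302 = (227 - 140)*302 = 87*302 = 26274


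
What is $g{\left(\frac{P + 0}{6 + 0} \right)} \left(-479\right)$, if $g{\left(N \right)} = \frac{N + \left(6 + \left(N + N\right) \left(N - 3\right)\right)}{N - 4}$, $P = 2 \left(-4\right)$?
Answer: $\frac{34967}{24} \approx 1457.0$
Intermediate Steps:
$P = -8$
$g{\left(N \right)} = \frac{6 + N + 2 N \left(-3 + N\right)}{-4 + N}$ ($g{\left(N \right)} = \frac{N + \left(6 + 2 N \left(-3 + N\right)\right)}{-4 + N} = \frac{6 + N + 2 N \left(-3 + N\right)}{-4 + N}$)
$g{\left(\frac{P + 0}{6 + 0} \right)} \left(-479\right) = \frac{6 - 5 \frac{-8 + 0}{6 + 0} + 2 \left(\frac{-8 + 0}{6 + 0}\right)^{2}}{-4 + \frac{-8 + 0}{6 + 0}} \left(-479\right) = \frac{6 - 5 \left(- \frac{8}{6}\right) + 2 \left(- \frac{8}{6}\right)^{2}}{-4 - \frac{8}{6}} \left(-479\right) = \frac{6 - 5 \left(\left(-8\right) \frac{1}{6}\right) + 2 \left(\left(-8\right) \frac{1}{6}\right)^{2}}{-4 - \frac{4}{3}} \left(-479\right) = \frac{6 - - \frac{20}{3} + 2 \left(- \frac{4}{3}\right)^{2}}{-4 - \frac{4}{3}} \left(-479\right) = \frac{6 + \frac{20}{3} + 2 \cdot \frac{16}{9}}{- \frac{16}{3}} \left(-479\right) = - \frac{3 \left(6 + \frac{20}{3} + \frac{32}{9}\right)}{16} \left(-479\right) = \left(- \frac{3}{16}\right) \frac{146}{9} \left(-479\right) = \left(- \frac{73}{24}\right) \left(-479\right) = \frac{34967}{24}$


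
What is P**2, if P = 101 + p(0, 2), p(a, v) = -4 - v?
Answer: 9025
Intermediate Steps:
P = 95 (P = 101 + (-4 - 1*2) = 101 + (-4 - 2) = 101 - 6 = 95)
P**2 = 95**2 = 9025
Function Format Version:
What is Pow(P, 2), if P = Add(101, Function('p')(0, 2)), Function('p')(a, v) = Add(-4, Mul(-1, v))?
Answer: 9025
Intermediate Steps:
P = 95 (P = Add(101, Add(-4, Mul(-1, 2))) = Add(101, Add(-4, -2)) = Add(101, -6) = 95)
Pow(P, 2) = Pow(95, 2) = 9025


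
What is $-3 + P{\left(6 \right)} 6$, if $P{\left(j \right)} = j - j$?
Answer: $-3$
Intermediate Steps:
$P{\left(j \right)} = 0$
$-3 + P{\left(6 \right)} 6 = -3 + 0 \cdot 6 = -3 + 0 = -3$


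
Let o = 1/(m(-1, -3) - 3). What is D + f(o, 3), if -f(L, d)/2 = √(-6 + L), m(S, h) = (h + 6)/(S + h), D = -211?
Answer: -211 - 2*I*√1410/15 ≈ -211.0 - 5.0067*I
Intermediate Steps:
m(S, h) = (6 + h)/(S + h)
o = -4/15 (o = 1/((6 - 3)/(-1 - 3) - 3) = 1/(3/(-4) - 3) = 1/(-¼*3 - 3) = 1/(-¾ - 3) = 1/(-15/4) = -4/15 ≈ -0.26667)
f(L, d) = -2*√(-6 + L)
D + f(o, 3) = -211 - 2*√(-6 - 4/15) = -211 - 2*I*√1410/15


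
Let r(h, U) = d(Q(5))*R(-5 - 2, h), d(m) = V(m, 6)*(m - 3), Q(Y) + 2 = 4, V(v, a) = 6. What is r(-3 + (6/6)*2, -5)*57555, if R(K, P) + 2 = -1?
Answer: 1035990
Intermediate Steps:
Q(Y) = 2 (Q(Y) = -2 + 4 = 2)
R(K, P) = -3 (R(K, P) = -2 - 1 = -3)
d(m) = -18 + 6*m (d(m) = 6*(m - 3) = 6*(-3 + m) = -18 + 6*m)
r(h, U) = 18 (r(h, U) = (-18 + 6*2)*(-3) = (-18 + 12)*(-3) = -6*(-3) = 18)
r(-3 + (6/6)*2, -5)*57555 = 18*57555 = 1035990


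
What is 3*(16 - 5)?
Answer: 33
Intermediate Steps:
3*(16 - 5) = 3*11 = 33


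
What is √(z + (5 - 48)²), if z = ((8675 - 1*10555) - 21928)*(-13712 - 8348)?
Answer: √525206329 ≈ 22917.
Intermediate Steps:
z = 525204480 (z = ((8675 - 10555) - 21928)*(-22060) = (-1880 - 21928)*(-22060) = -23808*(-22060) = 525204480)
√(z + (5 - 48)²) = √(525204480 + (5 - 48)²) = √(525204480 + (-43)²) = √(525204480 + 1849) = √525206329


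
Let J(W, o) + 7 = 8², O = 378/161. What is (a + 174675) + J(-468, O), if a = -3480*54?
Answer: -13188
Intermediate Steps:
a = -187920
O = 54/23 (O = 378*(1/161) = 54/23 ≈ 2.3478)
J(W, o) = 57 (J(W, o) = -7 + 8² = -7 + 64 = 57)
(a + 174675) + J(-468, O) = (-187920 + 174675) + 57 = -13245 + 57 = -13188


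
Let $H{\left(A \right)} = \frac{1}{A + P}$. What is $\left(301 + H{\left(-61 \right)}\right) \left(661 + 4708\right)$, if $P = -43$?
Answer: $\frac{12928139}{8} \approx 1.616 \cdot 10^{6}$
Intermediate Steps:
$H{\left(A \right)} = \frac{1}{-43 + A}$ ($H{\left(A \right)} = \frac{1}{A - 43} = \frac{1}{-43 + A}$)
$\left(301 + H{\left(-61 \right)}\right) \left(661 + 4708\right) = \left(301 + \frac{1}{-43 - 61}\right) \left(661 + 4708\right) = \left(301 + \frac{1}{-104}\right) 5369 = \left(301 - \frac{1}{104}\right) 5369 = \frac{31303}{104} \cdot 5369 = \frac{12928139}{8}$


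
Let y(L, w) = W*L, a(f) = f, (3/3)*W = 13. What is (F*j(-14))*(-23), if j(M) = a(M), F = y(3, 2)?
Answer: 12558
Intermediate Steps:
W = 13
y(L, w) = 13*L
F = 39 (F = 13*3 = 39)
j(M) = M
(F*j(-14))*(-23) = (39*(-14))*(-23) = -546*(-23) = 12558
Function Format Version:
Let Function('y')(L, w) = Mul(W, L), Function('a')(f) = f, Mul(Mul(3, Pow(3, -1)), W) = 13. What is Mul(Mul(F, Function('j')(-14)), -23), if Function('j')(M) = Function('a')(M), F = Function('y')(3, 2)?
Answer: 12558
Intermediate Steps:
W = 13
Function('y')(L, w) = Mul(13, L)
F = 39 (F = Mul(13, 3) = 39)
Function('j')(M) = M
Mul(Mul(F, Function('j')(-14)), -23) = Mul(Mul(39, -14), -23) = Mul(-546, -23) = 12558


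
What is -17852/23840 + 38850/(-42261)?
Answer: -140052281/83958520 ≈ -1.6681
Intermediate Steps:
-17852/23840 + 38850/(-42261) = -17852*1/23840 + 38850*(-1/42261) = -4463/5960 - 12950/14087 = -140052281/83958520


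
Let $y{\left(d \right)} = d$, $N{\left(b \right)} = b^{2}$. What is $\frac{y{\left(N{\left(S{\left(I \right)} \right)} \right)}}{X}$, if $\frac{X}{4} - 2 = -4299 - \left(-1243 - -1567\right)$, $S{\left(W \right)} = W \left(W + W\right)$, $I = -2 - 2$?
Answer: $- \frac{256}{4621} \approx -0.055399$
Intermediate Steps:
$I = -4$
$S{\left(W \right)} = 2 W^{2}$ ($S{\left(W \right)} = W 2 W = 2 W^{2}$)
$X = -18484$ ($X = 8 + 4 \left(-4299 - \left(-1243 - -1567\right)\right) = 8 + 4 \left(-4299 - \left(-1243 + 1567\right)\right) = 8 + 4 \left(-4299 - 324\right) = 8 + 4 \left(-4623\right) = 8 - 18492 = -18484$)
$\frac{y{\left(N{\left(S{\left(I \right)} \right)} \right)}}{X} = \frac{\left(2 \left(-4\right)^{2}\right)^{2}}{-18484} = \left(2 \cdot 16\right)^{2} \left(- \frac{1}{18484}\right) = 32^{2} \left(- \frac{1}{18484}\right) = 1024 \left(- \frac{1}{18484}\right) = - \frac{256}{4621}$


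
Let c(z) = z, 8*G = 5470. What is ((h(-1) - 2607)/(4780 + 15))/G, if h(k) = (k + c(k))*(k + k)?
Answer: -76/95725 ≈ -0.00079394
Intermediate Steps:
G = 2735/4 (G = (1/8)*5470 = 2735/4 ≈ 683.75)
h(k) = 4*k**2 (h(k) = (k + k)*(k + k) = (2*k)*(2*k) = 4*k**2)
((h(-1) - 2607)/(4780 + 15))/G = ((4*(-1)**2 - 2607)/(4780 + 15))/(2735/4) = ((4*1 - 2607)/4795)*(4/2735) = ((4 - 2607)*(1/4795))*(4/2735) = -2603*1/4795*(4/2735) = -19/35*4/2735 = -76/95725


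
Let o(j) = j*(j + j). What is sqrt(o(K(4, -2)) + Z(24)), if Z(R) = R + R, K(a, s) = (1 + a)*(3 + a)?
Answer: sqrt(2498) ≈ 49.980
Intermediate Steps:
o(j) = 2*j**2 (o(j) = j*(2*j) = 2*j**2)
Z(R) = 2*R
sqrt(o(K(4, -2)) + Z(24)) = sqrt(2*(3 + 4**2 + 4*4)**2 + 2*24) = sqrt(2*(3 + 16 + 16)**2 + 48) = sqrt(2*35**2 + 48) = sqrt(2*1225 + 48) = sqrt(2450 + 48) = sqrt(2498)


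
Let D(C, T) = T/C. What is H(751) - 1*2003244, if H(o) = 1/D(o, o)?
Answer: -2003243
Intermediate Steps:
H(o) = 1 (H(o) = 1/(o/o) = 1/1 = 1)
H(751) - 1*2003244 = 1 - 1*2003244 = 1 - 2003244 = -2003243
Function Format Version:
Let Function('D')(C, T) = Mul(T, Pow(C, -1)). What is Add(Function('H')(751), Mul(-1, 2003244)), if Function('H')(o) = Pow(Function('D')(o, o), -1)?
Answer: -2003243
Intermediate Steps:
Function('H')(o) = 1 (Function('H')(o) = Pow(Mul(o, Pow(o, -1)), -1) = Pow(1, -1) = 1)
Add(Function('H')(751), Mul(-1, 2003244)) = Add(1, Mul(-1, 2003244)) = Add(1, -2003244) = -2003243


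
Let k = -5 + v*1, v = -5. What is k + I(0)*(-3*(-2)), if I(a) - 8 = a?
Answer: 38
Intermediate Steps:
k = -10 (k = -5 - 5*1 = -5 - 5 = -10)
I(a) = 8 + a
k + I(0)*(-3*(-2)) = -10 + (8 + 0)*(-3*(-2)) = -10 + 8*6 = -10 + 48 = 38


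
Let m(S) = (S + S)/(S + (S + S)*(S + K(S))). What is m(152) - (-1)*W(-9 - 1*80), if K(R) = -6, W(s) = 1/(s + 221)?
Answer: 557/38676 ≈ 0.014402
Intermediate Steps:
W(s) = 1/(221 + s)
m(S) = 2*S/(S + 2*S*(-6 + S)) (m(S) = (S + S)/(S + (S + S)*(S - 6)) = (2*S)/(S + (2*S)*(-6 + S)) = (2*S)/(S + 2*S*(-6 + S)) = 2*S/(S + 2*S*(-6 + S)))
m(152) - (-1)*W(-9 - 1*80) = 2/(-11 + 2*152) - (-1)/(221 + (-9 - 1*80)) = 2/(-11 + 304) - (-1)/(221 + (-9 - 80)) = 2/293 - (-1)/(221 - 89) = 2*(1/293) - (-1)/132 = 2/293 - (-1)/132 = 2/293 - 1*(-1/132) = 2/293 + 1/132 = 557/38676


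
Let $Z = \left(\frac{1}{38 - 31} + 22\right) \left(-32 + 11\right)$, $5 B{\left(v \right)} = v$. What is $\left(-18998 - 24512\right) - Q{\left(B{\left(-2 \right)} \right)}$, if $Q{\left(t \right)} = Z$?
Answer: $-43045$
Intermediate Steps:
$B{\left(v \right)} = \frac{v}{5}$
$Z = -465$ ($Z = \left(\frac{1}{7} + 22\right) \left(-21\right) = \frac{155}{7} \left(-21\right) = -465$)
$Q{\left(t \right)} = -465$
$\left(-18998 - 24512\right) - Q{\left(B{\left(-2 \right)} \right)} = \left(-18998 - 24512\right) - -465 = \left(-18998 - 24512\right) + 465 = -43510 + 465 = -43045$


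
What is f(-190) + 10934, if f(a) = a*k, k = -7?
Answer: 12264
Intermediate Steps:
f(a) = -7*a (f(a) = a*(-7) = -7*a)
f(-190) + 10934 = -7*(-190) + 10934 = 1330 + 10934 = 12264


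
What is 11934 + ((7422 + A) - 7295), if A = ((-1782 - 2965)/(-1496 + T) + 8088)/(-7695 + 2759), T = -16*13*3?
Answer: 126193012213/10464320 ≈ 12059.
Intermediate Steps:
T = -624 (T = -208*3 = -624)
A = -17151307/10464320 (A = ((-1782 - 2965)/(-1496 - 624) + 8088)/(-7695 + 2759) = (-4747/(-2120) + 8088)/(-4936) = (-4747*(-1/2120) + 8088)*(-1/4936) = (4747/2120 + 8088)*(-1/4936) = (17151307/2120)*(-1/4936) = -17151307/10464320 ≈ -1.6390)
11934 + ((7422 + A) - 7295) = 11934 + ((7422 - 17151307/10464320) - 7295) = 11934 + (77649031733/10464320 - 7295) = 11934 + 1311817333/10464320 = 126193012213/10464320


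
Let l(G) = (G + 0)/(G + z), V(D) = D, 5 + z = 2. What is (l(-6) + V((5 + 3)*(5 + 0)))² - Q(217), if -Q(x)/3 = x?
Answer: 20743/9 ≈ 2304.8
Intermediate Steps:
z = -3 (z = -5 + 2 = -3)
Q(x) = -3*x
l(G) = G/(-3 + G) (l(G) = (G + 0)/(G - 3) = G/(-3 + G))
(l(-6) + V((5 + 3)*(5 + 0)))² - Q(217) = (-6/(-3 - 6) + (5 + 3)*(5 + 0))² - (-3)*217 = (-6/(-9) + 8*5)² - 1*(-651) = (-6*(-⅑) + 40)² + 651 = (⅔ + 40)² + 651 = (122/3)² + 651 = 14884/9 + 651 = 20743/9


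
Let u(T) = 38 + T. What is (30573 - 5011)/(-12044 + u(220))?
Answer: -12781/5893 ≈ -2.1688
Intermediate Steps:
(30573 - 5011)/(-12044 + u(220)) = (30573 - 5011)/(-12044 + (38 + 220)) = 25562/(-12044 + 258) = 25562/(-11786) = 25562*(-1/11786) = -12781/5893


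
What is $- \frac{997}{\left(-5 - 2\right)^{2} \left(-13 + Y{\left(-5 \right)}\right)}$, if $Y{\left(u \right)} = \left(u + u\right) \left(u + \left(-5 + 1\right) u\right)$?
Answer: $\frac{997}{7987} \approx 0.12483$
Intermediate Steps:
$Y{\left(u \right)} = - 6 u^{2}$ ($Y{\left(u \right)} = 2 u \left(u - 4 u\right) = 2 u \left(- 3 u\right) = - 6 u^{2}$)
$- \frac{997}{\left(-5 - 2\right)^{2} \left(-13 + Y{\left(-5 \right)}\right)} = - \frac{997}{\left(-5 - 2\right)^{2} \left(-13 - 6 \left(-5\right)^{2}\right)} = - \frac{997}{\left(-7\right)^{2} \left(-13 - 150\right)} = - \frac{997}{49 \left(-13 - 150\right)} = - \frac{997}{49 \left(-163\right)} = - \frac{997}{-7987} = \left(-997\right) \left(- \frac{1}{7987}\right) = \frac{997}{7987}$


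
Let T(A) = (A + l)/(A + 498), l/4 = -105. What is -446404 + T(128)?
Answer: -139724598/313 ≈ -4.4640e+5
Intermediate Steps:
l = -420 (l = 4*(-105) = -420)
T(A) = (-420 + A)/(498 + A) (T(A) = (A - 420)/(A + 498) = (-420 + A)/(498 + A))
-446404 + T(128) = -446404 + (-420 + 128)/(498 + 128) = -446404 - 292/626 = -446404 + (1/626)*(-292) = -446404 - 146/313 = -139724598/313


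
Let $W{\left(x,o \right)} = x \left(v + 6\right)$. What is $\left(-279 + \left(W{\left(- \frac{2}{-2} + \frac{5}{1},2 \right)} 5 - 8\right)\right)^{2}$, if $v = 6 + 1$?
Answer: $10609$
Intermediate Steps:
$v = 7$
$W{\left(x,o \right)} = 13 x$ ($W{\left(x,o \right)} = x \left(7 + 6\right) = x 13 = 13 x$)
$\left(-279 + \left(W{\left(- \frac{2}{-2} + \frac{5}{1},2 \right)} 5 - 8\right)\right)^{2} = \left(-279 - \left(8 - 13 \left(- \frac{2}{-2} + \frac{5}{1}\right) 5\right)\right)^{2} = \left(-279 - \left(8 - 13 \left(\left(-2\right) \left(- \frac{1}{2}\right) + 5 \cdot 1\right) 5\right)\right)^{2} = \left(-279 - \left(8 - 13 \left(1 + 5\right) 5\right)\right)^{2} = \left(-279 - \left(8 - 13 \cdot 6 \cdot 5\right)\right)^{2} = \left(-279 + \left(78 \cdot 5 - 8\right)\right)^{2} = \left(-279 + \left(390 - 8\right)\right)^{2} = \left(-279 + 382\right)^{2} = 103^{2} = 10609$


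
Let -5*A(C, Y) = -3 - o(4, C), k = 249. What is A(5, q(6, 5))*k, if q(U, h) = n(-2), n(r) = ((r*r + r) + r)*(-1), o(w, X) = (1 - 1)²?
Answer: 747/5 ≈ 149.40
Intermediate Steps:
o(w, X) = 0 (o(w, X) = 0² = 0)
n(r) = -r² - 2*r (n(r) = ((r² + r) + r)*(-1) = ((r + r²) + r)*(-1) = (r² + 2*r)*(-1) = -r² - 2*r)
q(U, h) = 0 (q(U, h) = -1*(-2)*(2 - 2) = -1*(-2)*0 = 0)
A(C, Y) = ⅗ (A(C, Y) = -(-3 - 1*0)/5 = -(-3 + 0)/5 = -⅕*(-3) = ⅗)
A(5, q(6, 5))*k = (⅗)*249 = 747/5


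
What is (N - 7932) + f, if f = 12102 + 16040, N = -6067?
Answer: 14143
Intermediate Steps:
f = 28142
(N - 7932) + f = (-6067 - 7932) + 28142 = -13999 + 28142 = 14143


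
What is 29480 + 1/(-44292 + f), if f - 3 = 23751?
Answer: 605460239/20538 ≈ 29480.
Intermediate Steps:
f = 23754 (f = 3 + 23751 = 23754)
29480 + 1/(-44292 + f) = 29480 + 1/(-44292 + 23754) = 29480 + 1/(-20538) = 29480 - 1/20538 = 605460239/20538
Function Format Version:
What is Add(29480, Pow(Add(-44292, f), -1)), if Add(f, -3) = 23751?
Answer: Rational(605460239, 20538) ≈ 29480.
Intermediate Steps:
f = 23754 (f = Add(3, 23751) = 23754)
Add(29480, Pow(Add(-44292, f), -1)) = Add(29480, Pow(Add(-44292, 23754), -1)) = Add(29480, Pow(-20538, -1)) = Add(29480, Rational(-1, 20538)) = Rational(605460239, 20538)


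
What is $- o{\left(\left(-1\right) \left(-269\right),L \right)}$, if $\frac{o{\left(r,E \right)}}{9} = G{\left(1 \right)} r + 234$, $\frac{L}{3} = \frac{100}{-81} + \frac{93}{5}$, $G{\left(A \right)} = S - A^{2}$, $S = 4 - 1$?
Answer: $-6948$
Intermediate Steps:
$S = 3$ ($S = 4 - 1 = 3$)
$G{\left(A \right)} = 3 - A^{2}$
$L = \frac{7033}{135}$ ($L = 3 \left(\frac{100}{-81} + \frac{93}{5}\right) = 3 \left(100 \left(- \frac{1}{81}\right) + 93 \cdot \frac{1}{5}\right) = 3 \left(- \frac{100}{81} + \frac{93}{5}\right) = 3 \cdot \frac{7033}{405} = \frac{7033}{135} \approx 52.096$)
$o{\left(r,E \right)} = 2106 + 18 r$ ($o{\left(r,E \right)} = 9 \left(\left(3 - 1^{2}\right) r + 234\right) = 9 \left(\left(3 - 1\right) r + 234\right) = 9 \left(2 r + 234\right) = 9 \left(234 + 2 r\right) = 2106 + 18 r$)
$- o{\left(\left(-1\right) \left(-269\right),L \right)} = - (2106 + 18 \left(\left(-1\right) \left(-269\right)\right)) = - (2106 + 18 \cdot 269) = - (2106 + 4842) = \left(-1\right) 6948 = -6948$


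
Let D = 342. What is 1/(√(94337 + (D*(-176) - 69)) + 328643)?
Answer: 46949/15429455339 - 2*√8519/108006187373 ≈ 3.0411e-6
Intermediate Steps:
1/(√(94337 + (D*(-176) - 69)) + 328643) = 1/(√(94337 + (342*(-176) - 69)) + 328643) = 1/(√(94337 + (-60192 - 69)) + 328643) = 1/(√(94337 - 60261) + 328643) = 1/(√34076 + 328643) = 1/(2*√8519 + 328643) = 1/(328643 + 2*√8519)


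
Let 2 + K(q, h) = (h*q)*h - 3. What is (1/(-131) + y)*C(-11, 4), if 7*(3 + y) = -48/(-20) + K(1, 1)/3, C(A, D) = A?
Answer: 432014/13755 ≈ 31.408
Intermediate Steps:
K(q, h) = -5 + q*h**2 (K(q, h) = -2 + ((h*q)*h - 3) = -2 + (q*h**2 - 3) = -2 + (-3 + q*h**2) = -5 + q*h**2)
y = -299/105 (y = -3 + (-48/(-20) + (-5 + 1*1**2)/3)/7 = -3 + (-48*(-1/20) + (-5 + 1*1)*(1/3))/7 = -3 + (12/5 + (-5 + 1)*(1/3))/7 = -3 + (12/5 - 4*1/3)/7 = -3 + (12/5 - 4/3)/7 = -3 + (1/7)*(16/15) = -3 + 16/105 = -299/105 ≈ -2.8476)
(1/(-131) + y)*C(-11, 4) = (1/(-131) - 299/105)*(-11) = (-1/131 - 299/105)*(-11) = -39274/13755*(-11) = 432014/13755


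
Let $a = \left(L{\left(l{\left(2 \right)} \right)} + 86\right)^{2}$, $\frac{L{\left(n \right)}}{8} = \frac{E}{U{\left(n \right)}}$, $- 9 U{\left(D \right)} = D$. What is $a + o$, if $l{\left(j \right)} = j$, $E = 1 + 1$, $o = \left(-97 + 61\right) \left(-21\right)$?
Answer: $952$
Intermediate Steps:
$U{\left(D \right)} = - \frac{D}{9}$
$o = 756$ ($o = \left(-36\right) \left(-21\right) = 756$)
$E = 2$
$L{\left(n \right)} = - \frac{144}{n}$ ($L{\left(n \right)} = 8 \frac{2}{\left(- \frac{1}{9}\right) n} = 8 \cdot 2 \left(- \frac{9}{n}\right) = 8 \left(- \frac{18}{n}\right) = - \frac{144}{n}$)
$a = 196$ ($a = \left(- \frac{144}{2} + 86\right)^{2} = \left(\left(-144\right) \frac{1}{2} + 86\right)^{2} = \left(-72 + 86\right)^{2} = 14^{2} = 196$)
$a + o = 196 + 756 = 952$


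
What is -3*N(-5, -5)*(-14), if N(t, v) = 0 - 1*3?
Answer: -126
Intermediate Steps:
N(t, v) = -3 (N(t, v) = 0 - 3 = -3)
-3*N(-5, -5)*(-14) = -3*(-3)*(-14) = 9*(-14) = -126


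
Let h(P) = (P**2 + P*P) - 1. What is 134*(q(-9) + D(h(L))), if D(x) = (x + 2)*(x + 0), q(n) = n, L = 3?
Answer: 42076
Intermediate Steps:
h(P) = -1 + 2*P**2 (h(P) = (P**2 + P**2) - 1 = 2*P**2 - 1 = -1 + 2*P**2)
D(x) = x*(2 + x) (D(x) = (2 + x)*x = x*(2 + x))
134*(q(-9) + D(h(L))) = 134*(-9 + (-1 + 2*3**2)*(2 + (-1 + 2*3**2))) = 134*(-9 + (-1 + 2*9)*(2 + (-1 + 2*9))) = 134*(-9 + (-1 + 18)*(2 + (-1 + 18))) = 134*(-9 + 17*(2 + 17)) = 134*(-9 + 17*19) = 134*(-9 + 323) = 134*314 = 42076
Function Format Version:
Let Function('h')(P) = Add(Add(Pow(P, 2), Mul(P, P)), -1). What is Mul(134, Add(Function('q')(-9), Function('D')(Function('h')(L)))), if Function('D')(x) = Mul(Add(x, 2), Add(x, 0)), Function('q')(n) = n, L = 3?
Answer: 42076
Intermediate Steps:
Function('h')(P) = Add(-1, Mul(2, Pow(P, 2))) (Function('h')(P) = Add(Add(Pow(P, 2), Pow(P, 2)), -1) = Add(Mul(2, Pow(P, 2)), -1) = Add(-1, Mul(2, Pow(P, 2))))
Function('D')(x) = Mul(x, Add(2, x)) (Function('D')(x) = Mul(Add(2, x), x) = Mul(x, Add(2, x)))
Mul(134, Add(Function('q')(-9), Function('D')(Function('h')(L)))) = Mul(134, Add(-9, Mul(Add(-1, Mul(2, Pow(3, 2))), Add(2, Add(-1, Mul(2, Pow(3, 2))))))) = Mul(134, Add(-9, Mul(Add(-1, Mul(2, 9)), Add(2, Add(-1, Mul(2, 9)))))) = Mul(134, Add(-9, Mul(Add(-1, 18), Add(2, Add(-1, 18))))) = Mul(134, Add(-9, Mul(17, Add(2, 17)))) = Mul(134, Add(-9, Mul(17, 19))) = Mul(134, Add(-9, 323)) = Mul(134, 314) = 42076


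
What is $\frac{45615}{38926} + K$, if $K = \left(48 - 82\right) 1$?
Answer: $- \frac{1277869}{38926} \approx -32.828$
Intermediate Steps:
$K = -34$ ($K = \left(-34\right) 1 = -34$)
$\frac{45615}{38926} + K = \frac{45615}{38926} - 34 = - \frac{1277869}{38926}$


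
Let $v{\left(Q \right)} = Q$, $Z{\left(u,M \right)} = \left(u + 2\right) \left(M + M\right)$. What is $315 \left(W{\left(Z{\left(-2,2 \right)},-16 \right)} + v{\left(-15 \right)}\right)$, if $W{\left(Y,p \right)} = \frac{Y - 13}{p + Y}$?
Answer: $- \frac{71505}{16} \approx -4469.1$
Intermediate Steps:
$Z{\left(u,M \right)} = 2 M \left(2 + u\right)$ ($Z{\left(u,M \right)} = \left(2 + u\right) 2 M = 2 M \left(2 + u\right)$)
$W{\left(Y,p \right)} = \frac{-13 + Y}{Y + p}$
$315 \left(W{\left(Z{\left(-2,2 \right)},-16 \right)} + v{\left(-15 \right)}\right) = 315 \left(\frac{-13 + 2 \cdot 2 \left(2 - 2\right)}{2 \cdot 2 \left(2 - 2\right) - 16} - 15\right) = 315 \left(\frac{-13 + 2 \cdot 2 \cdot 0}{2 \cdot 2 \cdot 0 - 16} - 15\right) = 315 \left(\frac{-13 + 0}{0 - 16} - 15\right) = 315 \left(\frac{1}{-16} \left(-13\right) - 15\right) = 315 \left(\left(- \frac{1}{16}\right) \left(-13\right) - 15\right) = 315 \left(\frac{13}{16} - 15\right) = 315 \left(- \frac{227}{16}\right) = - \frac{71505}{16}$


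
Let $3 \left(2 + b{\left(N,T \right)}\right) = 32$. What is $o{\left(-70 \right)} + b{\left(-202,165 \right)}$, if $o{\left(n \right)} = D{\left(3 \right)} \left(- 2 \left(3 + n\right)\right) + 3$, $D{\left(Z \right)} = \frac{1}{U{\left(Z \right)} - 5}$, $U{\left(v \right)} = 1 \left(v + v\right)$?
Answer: $\frac{437}{3} \approx 145.67$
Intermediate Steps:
$U{\left(v \right)} = 2 v$ ($U{\left(v \right)} = 1 \cdot 2 v = 2 v$)
$b{\left(N,T \right)} = \frac{26}{3}$ ($b{\left(N,T \right)} = -2 + \frac{1}{3} \cdot 32 = -2 + \frac{32}{3} = \frac{26}{3}$)
$D{\left(Z \right)} = \frac{1}{-5 + 2 Z}$ ($D{\left(Z \right)} = \frac{1}{2 Z - 5} = \frac{1}{-5 + 2 Z}$)
$o{\left(n \right)} = -3 - 2 n$ ($o{\left(n \right)} = \frac{\left(-2\right) \left(3 + n\right)}{-5 + 2 \cdot 3} + 3 = \frac{-6 - 2 n}{-5 + 6} + 3 = \frac{-6 - 2 n}{1} + 3 = 1 \left(-6 - 2 n\right) + 3 = \left(-6 - 2 n\right) + 3 = -3 - 2 n$)
$o{\left(-70 \right)} + b{\left(-202,165 \right)} = \left(-3 - -140\right) + \frac{26}{3} = \left(-3 + 140\right) + \frac{26}{3} = 137 + \frac{26}{3} = \frac{437}{3}$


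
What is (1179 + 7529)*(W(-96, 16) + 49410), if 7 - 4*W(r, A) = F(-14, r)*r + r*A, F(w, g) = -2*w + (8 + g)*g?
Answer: 2205037583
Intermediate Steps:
F(w, g) = -2*w + g*(8 + g)
W(r, A) = 7/4 - A*r/4 - r*(28 + r² + 8*r)/4 (W(r, A) = 7/4 - ((r² - 2*(-14) + 8*r)*r + r*A)/4 = 7/4 - ((r² + 28 + 8*r)*r + A*r)/4 = 7/4 - ((28 + r² + 8*r)*r + A*r)/4 = 7/4 - (r*(28 + r² + 8*r) + A*r)/4 = 7/4 - (A*r + r*(28 + r² + 8*r))/4 = 7/4 + (-A*r/4 - r*(28 + r² + 8*r)/4) = 7/4 - A*r/4 - r*(28 + r² + 8*r)/4)
(1179 + 7529)*(W(-96, 16) + 49410) = (1179 + 7529)*((7/4 - ¼*16*(-96) - ¼*(-96)*(28 + (-96)² + 8*(-96))) + 49410) = 8708*((7/4 + 384 - ¼*(-96)*(28 + 9216 - 768)) + 49410) = 8708*((7/4 + 384 - ¼*(-96)*8476) + 49410) = 8708*((7/4 + 384 + 203424) + 49410) = 8708*(815239/4 + 49410) = 8708*(1012879/4) = 2205037583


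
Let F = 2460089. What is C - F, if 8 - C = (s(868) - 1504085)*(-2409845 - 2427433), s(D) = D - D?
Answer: -7275679740711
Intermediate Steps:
s(D) = 0
C = -7275677280622 (C = 8 - (0 - 1504085)*(-2409845 - 2427433) = 8 - (-1504085)*(-4837278) = 8 - 1*7275677280630 = 8 - 7275677280630 = -7275677280622)
C - F = -7275677280622 - 1*2460089 = -7275677280622 - 2460089 = -7275679740711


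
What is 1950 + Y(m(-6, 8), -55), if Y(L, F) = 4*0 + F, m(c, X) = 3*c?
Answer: 1895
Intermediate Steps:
Y(L, F) = F (Y(L, F) = 0 + F = F)
1950 + Y(m(-6, 8), -55) = 1950 - 55 = 1895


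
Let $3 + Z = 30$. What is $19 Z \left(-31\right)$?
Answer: $-15903$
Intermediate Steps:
$Z = 27$ ($Z = -3 + 30 = 27$)
$19 Z \left(-31\right) = 19 \cdot 27 \left(-31\right) = 513 \left(-31\right) = -15903$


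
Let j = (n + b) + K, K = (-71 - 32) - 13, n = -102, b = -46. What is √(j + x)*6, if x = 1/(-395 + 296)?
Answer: 2*I*√287507/11 ≈ 97.49*I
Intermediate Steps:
K = -116 (K = -103 - 13 = -116)
x = -1/99 (x = 1/(-99) = -1/99 ≈ -0.010101)
j = -264 (j = (-102 - 46) - 116 = -148 - 116 = -264)
√(j + x)*6 = √(-264 - 1/99)*6 = √(-26137/99)*6 = (I*√287507/33)*6 = 2*I*√287507/11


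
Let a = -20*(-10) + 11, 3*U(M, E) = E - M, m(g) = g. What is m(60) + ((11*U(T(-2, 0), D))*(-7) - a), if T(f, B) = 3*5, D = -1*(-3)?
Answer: 157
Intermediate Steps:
D = 3
T(f, B) = 15
U(M, E) = -M/3 + E/3 (U(M, E) = (E - M)/3 = -M/3 + E/3)
a = 211 (a = 200 + 11 = 211)
m(60) + ((11*U(T(-2, 0), D))*(-7) - a) = 60 + ((11*(-⅓*15 + (⅓)*3))*(-7) - 1*211) = 60 + ((11*(-5 + 1))*(-7) - 211) = 60 + ((11*(-4))*(-7) - 211) = 60 + (-44*(-7) - 211) = 60 + (308 - 211) = 60 + 97 = 157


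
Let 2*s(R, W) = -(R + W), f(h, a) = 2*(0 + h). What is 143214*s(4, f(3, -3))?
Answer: -716070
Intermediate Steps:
f(h, a) = 2*h
s(R, W) = -R/2 - W/2 (s(R, W) = (-(R + W))/2 = (-R - W)/2 = -R/2 - W/2)
143214*s(4, f(3, -3)) = 143214*(-½*4 - 3) = 143214*(-2 - ½*6) = 143214*(-2 - 3) = 143214*(-5) = -716070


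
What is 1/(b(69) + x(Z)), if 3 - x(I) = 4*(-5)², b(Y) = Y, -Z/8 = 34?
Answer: -1/28 ≈ -0.035714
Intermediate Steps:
Z = -272 (Z = -8*34 = -272)
x(I) = -97 (x(I) = 3 - 4*(-5)² = 3 - 4*25 = 3 - 1*100 = 3 - 100 = -97)
1/(b(69) + x(Z)) = 1/(69 - 97) = 1/(-28) = -1/28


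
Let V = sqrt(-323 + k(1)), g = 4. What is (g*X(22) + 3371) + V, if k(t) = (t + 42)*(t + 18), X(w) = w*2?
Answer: 3547 + sqrt(494) ≈ 3569.2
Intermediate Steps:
X(w) = 2*w
k(t) = (18 + t)*(42 + t) (k(t) = (42 + t)*(18 + t) = (18 + t)*(42 + t))
V = sqrt(494) (V = sqrt(-323 + (756 + 1**2 + 60*1)) = sqrt(-323 + (756 + 1 + 60)) = sqrt(-323 + 817) = sqrt(494) ≈ 22.226)
(g*X(22) + 3371) + V = (4*(2*22) + 3371) + sqrt(494) = (4*44 + 3371) + sqrt(494) = (176 + 3371) + sqrt(494) = 3547 + sqrt(494)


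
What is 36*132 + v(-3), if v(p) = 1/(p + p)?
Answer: 28511/6 ≈ 4751.8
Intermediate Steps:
v(p) = 1/(2*p)
36*132 + v(-3) = 36*132 + (½)/(-3) = 4752 + (½)*(-⅓) = 4752 - ⅙ = 28511/6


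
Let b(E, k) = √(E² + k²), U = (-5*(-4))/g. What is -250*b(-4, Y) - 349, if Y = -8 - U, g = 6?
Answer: -349 - 2500*√13/3 ≈ -3353.6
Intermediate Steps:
U = 10/3 (U = -5*(-4)/6 = 20*(⅙) = 10/3 ≈ 3.3333)
Y = -34/3 (Y = -8 - 1*10/3 = -8 - 10/3 = -34/3 ≈ -11.333)
-250*b(-4, Y) - 349 = -250*√((-4)² + (-34/3)²) - 349 = -250*√(16 + 1156/9) - 349 = -2500*√13/3 - 349 = -349 - 2500*√13/3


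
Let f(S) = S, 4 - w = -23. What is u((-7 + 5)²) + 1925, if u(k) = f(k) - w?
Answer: 1902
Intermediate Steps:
w = 27 (w = 4 - 1*(-23) = 4 + 23 = 27)
u(k) = -27 + k (u(k) = k - 1*27 = k - 27 = -27 + k)
u((-7 + 5)²) + 1925 = (-27 + (-7 + 5)²) + 1925 = (-27 + (-2)²) + 1925 = (-27 + 4) + 1925 = -23 + 1925 = 1902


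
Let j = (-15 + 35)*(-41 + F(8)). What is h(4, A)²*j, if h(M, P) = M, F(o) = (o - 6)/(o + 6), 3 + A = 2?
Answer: -91520/7 ≈ -13074.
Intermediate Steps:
A = -1 (A = -3 + 2 = -1)
F(o) = (-6 + o)/(6 + o)
j = -5720/7 (j = (-15 + 35)*(-41 + (-6 + 8)/(6 + 8)) = 20*(-41 + 2/14) = 20*(-41 + (1/14)*2) = 20*(-41 + ⅐) = 20*(-286/7) = -5720/7 ≈ -817.14)
h(4, A)²*j = 4²*(-5720/7) = 16*(-5720/7) = -91520/7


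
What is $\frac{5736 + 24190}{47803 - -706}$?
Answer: $\frac{29926}{48509} \approx 0.61692$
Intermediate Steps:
$\frac{5736 + 24190}{47803 - -706} = \frac{29926}{47803 + 706} = \frac{29926}{48509}$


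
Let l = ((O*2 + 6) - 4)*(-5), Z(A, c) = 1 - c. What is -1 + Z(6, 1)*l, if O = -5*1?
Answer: -1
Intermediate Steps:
O = -5
l = 40 (l = ((-5*2 + 6) - 4)*(-5) = ((-10 + 6) - 4)*(-5) = (-4 - 4)*(-5) = -8*(-5) = 40)
-1 + Z(6, 1)*l = -1 + (1 - 1*1)*40 = -1 + (1 - 1)*40 = -1 + 0*40 = -1 + 0 = -1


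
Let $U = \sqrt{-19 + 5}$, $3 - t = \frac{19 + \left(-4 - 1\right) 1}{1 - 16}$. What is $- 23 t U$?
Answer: $- \frac{1357 i \sqrt{14}}{15} \approx - 338.5 i$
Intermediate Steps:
$t = \frac{59}{15}$ ($t = 3 - \frac{19 + \left(-4 - 1\right) 1}{1 - 16} = 3 - \frac{19 - 5}{-15} = 3 - \left(19 - 5\right) \left(- \frac{1}{15}\right) = 3 - 14 \left(- \frac{1}{15}\right) = 3 - - \frac{14}{15} = 3 + \frac{14}{15} = \frac{59}{15} \approx 3.9333$)
$U = i \sqrt{14}$ ($U = \sqrt{-14} = i \sqrt{14} \approx 3.7417 i$)
$- 23 t U = \left(-23\right) \frac{59}{15} i \sqrt{14} = - \frac{1357 i \sqrt{14}}{15}$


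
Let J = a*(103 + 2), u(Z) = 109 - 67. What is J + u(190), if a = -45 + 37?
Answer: -798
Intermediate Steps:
a = -8
u(Z) = 42
J = -840 (J = -8*(103 + 2) = -8*105 = -840)
J + u(190) = -840 + 42 = -798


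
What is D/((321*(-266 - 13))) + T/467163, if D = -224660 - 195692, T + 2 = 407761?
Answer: 25876821073/4648739013 ≈ 5.5664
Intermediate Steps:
T = 407759 (T = -2 + 407761 = 407759)
D = -420352
D/((321*(-266 - 13))) + T/467163 = -420352*1/(321*(-266 - 13)) + 407759/467163 = -420352/(321*(-279)) + 407759*(1/467163) = -420352/(-89559) + 407759/467163 = -420352*(-1/89559) + 407759/467163 = 420352/89559 + 407759/467163 = 25876821073/4648739013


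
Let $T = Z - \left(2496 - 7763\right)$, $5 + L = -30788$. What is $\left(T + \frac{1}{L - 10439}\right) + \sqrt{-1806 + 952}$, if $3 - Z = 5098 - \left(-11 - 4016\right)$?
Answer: $- \frac{158949361}{41232} + i \sqrt{854} \approx -3855.0 + 29.223 i$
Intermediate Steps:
$Z = -9122$ ($Z = 3 - \left(5098 - \left(-11 - 4016\right)\right) = 3 - \left(5098 - -4027\right) = 3 - \left(5098 + 4027\right) = 3 - 9125 = -9122$)
$L = -30793$ ($L = -5 - 30788 = -30793$)
$T = -3855$ ($T = -9122 - \left(2496 - 7763\right) = -9122 - -5267 = -9122 + 5267 = -3855$)
$\left(T + \frac{1}{L - 10439}\right) + \sqrt{-1806 + 952} = \left(-3855 + \frac{1}{-30793 - 10439}\right) + \sqrt{-1806 + 952} = \left(-3855 + \frac{1}{-41232}\right) + \sqrt{-854} = \left(-3855 - \frac{1}{41232}\right) + i \sqrt{854} = - \frac{158949361}{41232} + i \sqrt{854}$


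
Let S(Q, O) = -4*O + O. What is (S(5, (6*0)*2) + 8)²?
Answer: 64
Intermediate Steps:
S(Q, O) = -3*O
(S(5, (6*0)*2) + 8)² = (-3*6*0*2 + 8)² = (-0*2 + 8)² = (-3*0 + 8)² = (0 + 8)² = 8² = 64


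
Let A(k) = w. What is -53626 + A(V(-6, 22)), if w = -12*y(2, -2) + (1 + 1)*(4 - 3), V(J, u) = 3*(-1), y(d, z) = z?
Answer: -53600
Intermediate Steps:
V(J, u) = -3
w = 26 (w = -12*(-2) + (1 + 1)*(4 - 3) = 24 + 2*1 = 24 + 2 = 26)
A(k) = 26
-53626 + A(V(-6, 22)) = -53626 + 26 = -53600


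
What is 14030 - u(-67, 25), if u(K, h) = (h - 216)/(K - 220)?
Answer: 4026419/287 ≈ 14029.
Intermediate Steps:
u(K, h) = (-216 + h)/(-220 + K)
14030 - u(-67, 25) = 14030 - (-216 + 25)/(-220 - 67) = 14030 - (-191)/(-287) = 14030 - (-1)*(-191)/287 = 14030 - 1*191/287 = 14030 - 191/287 = 4026419/287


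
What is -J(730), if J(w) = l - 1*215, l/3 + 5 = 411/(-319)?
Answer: 74603/319 ≈ 233.87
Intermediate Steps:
l = -6018/319 (l = -15 + 3*(411/(-319)) = -15 + 3*(411*(-1/319)) = -15 + 3*(-411/319) = -15 - 1233/319 = -6018/319 ≈ -18.865)
J(w) = -74603/319 (J(w) = -6018/319 - 1*215 = -6018/319 - 215 = -74603/319)
-J(730) = -1*(-74603/319) = 74603/319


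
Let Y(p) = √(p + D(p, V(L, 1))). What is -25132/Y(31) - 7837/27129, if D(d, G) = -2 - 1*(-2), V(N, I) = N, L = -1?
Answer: -7837/27129 - 25132*√31/31 ≈ -4514.1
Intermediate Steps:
D(d, G) = 0 (D(d, G) = -2 + 2 = 0)
Y(p) = √p (Y(p) = √(p + 0) = √p)
-25132/Y(31) - 7837/27129 = -25132*√31/31 - 7837/27129 = -7837/27129 - 25132*√31/31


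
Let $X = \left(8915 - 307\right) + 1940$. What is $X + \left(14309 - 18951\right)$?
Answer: $5906$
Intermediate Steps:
$X = 10548$ ($X = 8608 + 1940 = 10548$)
$X + \left(14309 - 18951\right) = 10548 + \left(14309 - 18951\right) = 10548 - 4642 = 5906$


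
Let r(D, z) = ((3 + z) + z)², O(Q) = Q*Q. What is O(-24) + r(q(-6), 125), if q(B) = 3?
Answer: 64585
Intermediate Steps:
O(Q) = Q²
r(D, z) = (3 + 2*z)²
O(-24) + r(q(-6), 125) = (-24)² + (3 + 2*125)² = 576 + (3 + 250)² = 576 + 253² = 576 + 64009 = 64585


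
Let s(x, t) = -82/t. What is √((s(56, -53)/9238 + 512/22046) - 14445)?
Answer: 3*I*√11687499679829433354190/2698507561 ≈ 120.19*I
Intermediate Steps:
√((s(56, -53)/9238 + 512/22046) - 14445) = √((-82/(-53)/9238 + 512/22046) - 14445) = √((-82*(-1/53)*(1/9238) + 512*(1/22046)) - 14445) = √(((82/53)*(1/9238) + 256/11023) - 14445) = √((41/244807 + 256/11023) - 14445) = √(63122535/2698507561 - 14445) = √(-38979878596110/2698507561) = 3*I*√11687499679829433354190/2698507561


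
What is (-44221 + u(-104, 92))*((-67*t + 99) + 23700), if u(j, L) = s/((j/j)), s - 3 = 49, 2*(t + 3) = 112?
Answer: -894333912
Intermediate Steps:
t = 53 (t = -3 + (1/2)*112 = -3 + 56 = 53)
s = 52 (s = 3 + 49 = 52)
u(j, L) = 52 (u(j, L) = 52/((j/j)) = 52/1 = 52*1 = 52)
(-44221 + u(-104, 92))*((-67*t + 99) + 23700) = (-44221 + 52)*((-67*53 + 99) + 23700) = -44169*((-3551 + 99) + 23700) = -44169*(-3452 + 23700) = -44169*20248 = -894333912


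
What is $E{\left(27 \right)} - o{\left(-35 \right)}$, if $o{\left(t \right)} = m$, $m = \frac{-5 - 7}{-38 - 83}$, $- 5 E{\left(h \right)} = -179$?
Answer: $\frac{21599}{605} \approx 35.701$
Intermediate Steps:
$E{\left(h \right)} = \frac{179}{5}$ ($E{\left(h \right)} = \left(- \frac{1}{5}\right) \left(-179\right) = \frac{179}{5}$)
$m = \frac{12}{121}$ ($m = - \frac{12}{-121} = \left(-12\right) \left(- \frac{1}{121}\right) = \frac{12}{121} \approx 0.099174$)
$o{\left(t \right)} = \frac{12}{121}$
$E{\left(27 \right)} - o{\left(-35 \right)} = \frac{179}{5} - \frac{12}{121} = \frac{21599}{605}$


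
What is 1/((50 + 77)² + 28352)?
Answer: 1/44481 ≈ 2.2482e-5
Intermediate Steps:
1/((50 + 77)² + 28352) = 1/(127² + 28352) = 1/(16129 + 28352) = 1/44481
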